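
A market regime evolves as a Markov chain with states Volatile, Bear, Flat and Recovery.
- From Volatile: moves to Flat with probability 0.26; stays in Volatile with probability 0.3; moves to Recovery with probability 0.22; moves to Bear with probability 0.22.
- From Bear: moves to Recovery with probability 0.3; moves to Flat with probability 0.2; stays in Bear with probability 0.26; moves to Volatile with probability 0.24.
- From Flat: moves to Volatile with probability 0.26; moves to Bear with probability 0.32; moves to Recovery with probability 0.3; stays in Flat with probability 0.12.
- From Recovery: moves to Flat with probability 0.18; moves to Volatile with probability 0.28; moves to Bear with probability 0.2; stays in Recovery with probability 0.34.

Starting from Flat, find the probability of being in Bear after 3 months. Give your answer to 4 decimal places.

Propagate the distribution vector 3 months from Flat.
After 0 months: (0.0000, 0.0000, 1.0000, 0.0000)
After 1 month: (0.2600, 0.3200, 0.1200, 0.3000)
After 2 months: (0.2700, 0.2388, 0.2000, 0.2912)
After 3 months: (0.2718, 0.2437, 0.1944, 0.2900)
P(in Bear after 3 months) = 0.2437

0.2437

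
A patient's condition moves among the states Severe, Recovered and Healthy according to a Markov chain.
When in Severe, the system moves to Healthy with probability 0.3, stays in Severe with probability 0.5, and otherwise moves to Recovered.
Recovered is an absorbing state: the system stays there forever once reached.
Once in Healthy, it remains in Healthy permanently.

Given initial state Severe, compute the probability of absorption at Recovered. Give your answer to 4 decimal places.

Let h(s) be the probability of absorption at Recovered starting from transient state s. Then h(Recovered) = 1 and h(Healthy) = 0. By first-step analysis:
h(Severe) = 0.5·h(Severe) + 0.2·1 + 0.3·0
Solving: h(Severe) = 0.4000.
Starting from Severe, the probability is 0.4000.

0.4000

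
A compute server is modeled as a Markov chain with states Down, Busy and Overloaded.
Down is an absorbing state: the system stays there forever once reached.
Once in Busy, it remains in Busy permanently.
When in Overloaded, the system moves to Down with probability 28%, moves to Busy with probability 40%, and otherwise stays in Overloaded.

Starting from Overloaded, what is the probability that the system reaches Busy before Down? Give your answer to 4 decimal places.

Let h(s) be the probability of absorption at Busy starting from transient state s. Then h(Busy) = 1 and h(Down) = 0. By first-step analysis:
h(Overloaded) = 0.28·0 + 0.4·1 + 0.32·h(Overloaded)
Solving: h(Overloaded) = 0.5882.
Starting from Overloaded, the probability is 0.5882.

0.5882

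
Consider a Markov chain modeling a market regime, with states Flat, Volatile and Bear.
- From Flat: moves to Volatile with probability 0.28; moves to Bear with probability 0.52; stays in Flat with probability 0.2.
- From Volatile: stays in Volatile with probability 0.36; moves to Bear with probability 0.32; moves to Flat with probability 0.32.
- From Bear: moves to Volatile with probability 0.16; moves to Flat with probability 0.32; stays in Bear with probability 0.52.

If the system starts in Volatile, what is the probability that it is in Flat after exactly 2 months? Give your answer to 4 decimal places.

0.2816

Sum over the intermediate state after 1 month:
P = P(Volatile→Flat)·P(Flat→Flat) + P(Volatile→Volatile)·P(Volatile→Flat) + P(Volatile→Bear)·P(Bear→Flat)
  = 0.32×0.2 + 0.36×0.32 + 0.32×0.32
  = 0.0640 + 0.1152 + 0.1024 = 0.2816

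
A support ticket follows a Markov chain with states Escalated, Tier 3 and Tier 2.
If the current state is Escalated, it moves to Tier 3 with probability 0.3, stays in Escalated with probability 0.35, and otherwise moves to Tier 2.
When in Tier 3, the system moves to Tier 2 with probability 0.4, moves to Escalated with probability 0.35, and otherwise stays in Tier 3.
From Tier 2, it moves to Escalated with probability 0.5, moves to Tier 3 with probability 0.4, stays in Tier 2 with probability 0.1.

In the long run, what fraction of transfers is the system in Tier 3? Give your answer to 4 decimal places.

Let the stationary distribution be π with π = πP and π_1 + π_2 + π_3 = 1.
π_1 = 0.35·π_1 + 0.35·π_2 + 0.5·π_3
π_2 = 0.3·π_1 + 0.25·π_2 + 0.4·π_3
Solving with the normalization constraint gives π = (0.3939, 0.3136, 0.2925).
So the stationary probability of Tier 3 is 0.3136.

0.3136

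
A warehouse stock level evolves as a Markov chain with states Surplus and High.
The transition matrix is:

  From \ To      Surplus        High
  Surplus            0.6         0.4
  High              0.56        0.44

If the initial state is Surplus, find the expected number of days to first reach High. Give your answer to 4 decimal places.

2.5000

Let t(s) be the expected number of days to first reach High from state s, with t(High) = 0. Conditioning on the first day:
t(Surplus) = 1 + 0.6·t(Surplus)
Solving: t(Surplus) = 2.5000.
Expected days from Surplus to High: 2.5000.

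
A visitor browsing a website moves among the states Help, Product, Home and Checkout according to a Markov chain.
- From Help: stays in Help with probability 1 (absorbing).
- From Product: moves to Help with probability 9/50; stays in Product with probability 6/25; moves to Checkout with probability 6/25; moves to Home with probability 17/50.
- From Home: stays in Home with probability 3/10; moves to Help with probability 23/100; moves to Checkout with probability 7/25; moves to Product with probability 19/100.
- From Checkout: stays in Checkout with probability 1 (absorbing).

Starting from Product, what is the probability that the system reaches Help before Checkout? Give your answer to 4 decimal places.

0.4369

Let h(s) be the probability of absorption at Help starting from transient state s. Then h(Help) = 1 and h(Checkout) = 0. By first-step analysis:
h(Product) = 0.18·1 + 0.24·h(Product) + 0.34·h(Home) + 0.24·0
h(Home) = 0.23·1 + 0.19·h(Product) + 0.3·h(Home) + 0.28·0
Solving: h(Product) = 0.4369, h(Home) = 0.4472.
Starting from Product, the probability is 0.4369.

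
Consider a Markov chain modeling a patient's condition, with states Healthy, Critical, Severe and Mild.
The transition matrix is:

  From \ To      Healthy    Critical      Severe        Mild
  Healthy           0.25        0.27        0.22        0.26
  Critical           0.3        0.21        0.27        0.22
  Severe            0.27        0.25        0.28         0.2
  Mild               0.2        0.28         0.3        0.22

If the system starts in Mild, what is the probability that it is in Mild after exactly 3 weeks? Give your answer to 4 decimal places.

Propagate the distribution vector 3 weeks from Mild.
After 0 weeks: (0.0000, 0.0000, 0.0000, 1.0000)
After 1 week: (0.2000, 0.2800, 0.3000, 0.2200)
After 2 weeks: (0.2590, 0.2494, 0.2696, 0.2220)
After 3 weeks: (0.2568, 0.2519, 0.2664, 0.2250)
P(in Mild after 3 weeks) = 0.2250

0.2250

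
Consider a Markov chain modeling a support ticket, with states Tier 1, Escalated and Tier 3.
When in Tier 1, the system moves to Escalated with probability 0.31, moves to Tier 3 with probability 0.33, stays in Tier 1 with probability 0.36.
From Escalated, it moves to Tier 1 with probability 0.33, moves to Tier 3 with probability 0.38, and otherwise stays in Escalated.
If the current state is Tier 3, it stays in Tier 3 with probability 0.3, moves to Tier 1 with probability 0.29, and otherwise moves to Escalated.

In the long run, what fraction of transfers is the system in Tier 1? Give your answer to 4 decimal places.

0.3263

Let the stationary distribution be π with π = πP and π_1 + π_2 + π_3 = 1.
π_1 = 0.36·π_1 + 0.33·π_2 + 0.29·π_3
π_2 = 0.31·π_1 + 0.29·π_2 + 0.41·π_3
Solving with the normalization constraint gives π = (0.3263, 0.3369, 0.3367).
So the stationary probability of Tier 1 is 0.3263.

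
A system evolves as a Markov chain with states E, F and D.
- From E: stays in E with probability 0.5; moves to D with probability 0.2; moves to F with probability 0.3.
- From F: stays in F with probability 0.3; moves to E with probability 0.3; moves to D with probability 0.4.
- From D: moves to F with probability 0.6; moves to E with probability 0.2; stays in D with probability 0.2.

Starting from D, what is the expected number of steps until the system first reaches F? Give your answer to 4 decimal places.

Let t(s) be the expected number of steps to first reach F from state s, with t(F) = 0. Conditioning on the first step:
t(E) = 1 + 0.5·t(E) + 0.2·t(D)
t(D) = 1 + 0.2·t(E) + 0.2·t(D)
Solving: t(E) = 2.7778, t(D) = 1.9444.
Expected steps from D to F: 1.9444.

1.9444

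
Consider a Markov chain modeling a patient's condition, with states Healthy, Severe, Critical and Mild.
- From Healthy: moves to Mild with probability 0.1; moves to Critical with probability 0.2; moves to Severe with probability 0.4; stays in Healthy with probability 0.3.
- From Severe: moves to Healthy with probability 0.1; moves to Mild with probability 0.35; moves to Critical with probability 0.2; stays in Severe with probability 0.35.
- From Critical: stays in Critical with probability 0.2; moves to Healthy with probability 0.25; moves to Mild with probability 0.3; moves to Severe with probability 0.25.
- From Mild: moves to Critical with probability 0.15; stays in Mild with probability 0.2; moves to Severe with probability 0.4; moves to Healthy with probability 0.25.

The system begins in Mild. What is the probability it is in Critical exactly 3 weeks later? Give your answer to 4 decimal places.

Propagate the distribution vector 3 weeks from Mild.
After 0 weeks: (0.0000, 0.0000, 0.0000, 1.0000)
After 1 week: (0.2500, 0.4000, 0.1500, 0.2000)
After 2 weeks: (0.2025, 0.3575, 0.1900, 0.2500)
After 3 weeks: (0.2065, 0.3536, 0.1875, 0.2524)
P(in Critical after 3 weeks) = 0.1875

0.1875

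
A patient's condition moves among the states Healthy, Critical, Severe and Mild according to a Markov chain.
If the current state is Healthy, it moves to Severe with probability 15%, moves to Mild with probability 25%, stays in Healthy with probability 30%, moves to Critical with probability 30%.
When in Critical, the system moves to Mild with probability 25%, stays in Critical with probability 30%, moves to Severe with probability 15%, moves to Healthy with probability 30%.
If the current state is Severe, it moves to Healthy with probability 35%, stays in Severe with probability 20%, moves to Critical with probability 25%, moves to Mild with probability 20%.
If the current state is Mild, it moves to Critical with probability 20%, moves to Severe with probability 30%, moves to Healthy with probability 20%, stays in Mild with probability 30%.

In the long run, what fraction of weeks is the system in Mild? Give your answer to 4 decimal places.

0.2527

Let the stationary distribution be π with π = πP and π_1 + π_2 + π_3 + π_4 = 1.
π_1 = 0.3·π_1 + 0.3·π_2 + 0.35·π_3 + 0.2·π_4
π_2 = 0.3·π_1 + 0.3·π_2 + 0.25·π_3 + 0.2·π_4
π_3 = 0.15·π_1 + 0.15·π_2 + 0.2·π_3 + 0.3·π_4
Solving with the normalization constraint gives π = (0.2846, 0.2648, 0.1978, 0.2527).
So the stationary probability of Mild is 0.2527.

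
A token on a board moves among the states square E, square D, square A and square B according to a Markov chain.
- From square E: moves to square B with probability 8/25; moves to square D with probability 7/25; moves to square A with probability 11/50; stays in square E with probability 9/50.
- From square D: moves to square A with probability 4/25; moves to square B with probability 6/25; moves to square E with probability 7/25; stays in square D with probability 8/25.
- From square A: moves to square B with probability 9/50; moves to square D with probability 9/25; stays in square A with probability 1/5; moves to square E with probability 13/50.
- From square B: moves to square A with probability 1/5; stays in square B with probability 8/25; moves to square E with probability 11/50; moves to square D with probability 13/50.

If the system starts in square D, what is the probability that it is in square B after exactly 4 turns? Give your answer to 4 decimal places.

Propagate the distribution vector 4 turns from square D.
After 0 turns: (0.0000, 1.0000, 0.0000, 0.0000)
After 1 turn: (0.2800, 0.3200, 0.1600, 0.2400)
After 2 turns: (0.2344, 0.3008, 0.1928, 0.2720)
After 3 turns: (0.2364, 0.3020, 0.1927, 0.2689)
After 4 turns: (0.2364, 0.3021, 0.1926, 0.2689)
P(in square B after 4 turns) = 0.2689

0.2689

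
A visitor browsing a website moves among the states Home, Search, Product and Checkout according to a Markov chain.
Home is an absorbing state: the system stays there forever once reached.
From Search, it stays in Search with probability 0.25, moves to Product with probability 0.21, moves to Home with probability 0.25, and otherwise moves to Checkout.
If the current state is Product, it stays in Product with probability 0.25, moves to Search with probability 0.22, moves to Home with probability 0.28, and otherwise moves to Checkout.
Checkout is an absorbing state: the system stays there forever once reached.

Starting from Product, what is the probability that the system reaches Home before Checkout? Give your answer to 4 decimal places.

0.5133

Let h(s) be the probability of absorption at Home starting from transient state s. Then h(Home) = 1 and h(Checkout) = 0. By first-step analysis:
h(Search) = 0.25·1 + 0.25·h(Search) + 0.21·h(Product) + 0.29·0
h(Product) = 0.28·1 + 0.22·h(Search) + 0.25·h(Product) + 0.25·0
Solving: h(Search) = 0.4770, h(Product) = 0.5133.
Starting from Product, the probability is 0.5133.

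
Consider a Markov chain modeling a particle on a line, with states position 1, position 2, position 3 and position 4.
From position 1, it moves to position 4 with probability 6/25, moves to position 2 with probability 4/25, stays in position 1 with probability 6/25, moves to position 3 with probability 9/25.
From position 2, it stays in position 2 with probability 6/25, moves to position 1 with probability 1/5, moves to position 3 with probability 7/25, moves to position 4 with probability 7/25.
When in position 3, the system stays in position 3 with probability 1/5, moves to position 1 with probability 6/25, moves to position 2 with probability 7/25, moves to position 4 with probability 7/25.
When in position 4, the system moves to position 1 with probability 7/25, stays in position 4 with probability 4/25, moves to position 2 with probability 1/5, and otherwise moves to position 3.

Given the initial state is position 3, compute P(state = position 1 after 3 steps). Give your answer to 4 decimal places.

Propagate the distribution vector 3 steps from position 3.
After 0 steps: (0.0000, 0.0000, 1.0000, 0.0000)
After 1 step: (0.2400, 0.2800, 0.2000, 0.2800)
After 2 steps: (0.2400, 0.2176, 0.3056, 0.2368)
After 3 steps: (0.2408, 0.2236, 0.2937, 0.2420)
P(in position 1 after 3 steps) = 0.2408

0.2408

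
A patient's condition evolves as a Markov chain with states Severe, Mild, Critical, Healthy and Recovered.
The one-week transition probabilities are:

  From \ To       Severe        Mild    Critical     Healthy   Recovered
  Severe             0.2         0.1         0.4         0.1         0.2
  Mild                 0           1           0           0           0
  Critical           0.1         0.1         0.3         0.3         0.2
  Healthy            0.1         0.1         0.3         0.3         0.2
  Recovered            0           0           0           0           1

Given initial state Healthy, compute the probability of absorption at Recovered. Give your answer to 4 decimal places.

Let h(s) be the probability of absorption at Recovered starting from transient state s. Then h(Recovered) = 1 and h(Mild) = 0. By first-step analysis:
h(Severe) = 0.2·h(Severe) + 0.1·0 + 0.4·h(Critical) + 0.1·h(Healthy) + 0.2·1
h(Critical) = 0.1·h(Severe) + 0.1·0 + 0.3·h(Critical) + 0.3·h(Healthy) + 0.2·1
h(Healthy) = 0.1·h(Severe) + 0.1·0 + 0.3·h(Critical) + 0.3·h(Healthy) + 0.2·1
Solving: h(Severe) = 0.6667, h(Critical) = 0.6667, h(Healthy) = 0.6667.
Starting from Healthy, the probability is 0.6667.

0.6667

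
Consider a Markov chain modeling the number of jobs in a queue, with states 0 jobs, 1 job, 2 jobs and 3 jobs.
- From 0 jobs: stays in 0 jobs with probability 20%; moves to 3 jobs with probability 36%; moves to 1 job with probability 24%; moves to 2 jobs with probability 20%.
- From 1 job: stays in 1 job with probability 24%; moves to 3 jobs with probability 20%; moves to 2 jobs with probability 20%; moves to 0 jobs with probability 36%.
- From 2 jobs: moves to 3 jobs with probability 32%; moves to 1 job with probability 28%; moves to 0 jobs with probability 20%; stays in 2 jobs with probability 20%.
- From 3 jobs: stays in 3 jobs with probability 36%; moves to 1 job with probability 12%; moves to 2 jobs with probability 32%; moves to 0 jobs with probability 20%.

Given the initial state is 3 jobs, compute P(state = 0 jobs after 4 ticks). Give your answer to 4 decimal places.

Propagate the distribution vector 4 ticks from 3 jobs.
After 0 ticks: (0.0000, 0.0000, 0.0000, 1.0000)
After 1 tick: (0.2000, 0.1200, 0.3200, 0.3600)
After 2 ticks: (0.2192, 0.2096, 0.2432, 0.3280)
After 3 ticks: (0.2335, 0.2104, 0.2394, 0.3167)
After 4 ticks: (0.2337, 0.2116, 0.2380, 0.3168)
P(in 0 jobs after 4 ticks) = 0.2337

0.2337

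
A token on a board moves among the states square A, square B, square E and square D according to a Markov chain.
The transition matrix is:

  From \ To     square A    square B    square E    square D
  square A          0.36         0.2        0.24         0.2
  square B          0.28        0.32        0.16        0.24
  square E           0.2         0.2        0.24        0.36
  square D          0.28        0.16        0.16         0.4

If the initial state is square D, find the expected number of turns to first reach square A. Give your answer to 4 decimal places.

3.7582

Let t(s) be the expected number of turns to first reach square A from state s, with t(square A) = 0. Conditioning on the first turn:
t(square B) = 1 + 0.32·t(square B) + 0.16·t(square E) + 0.24·t(square D)
t(square E) = 1 + 0.2·t(square B) + 0.24·t(square E) + 0.36·t(square D)
t(square D) = 1 + 0.16·t(square B) + 0.16·t(square E) + 0.4·t(square D)
Solving: t(square B) = 3.7582, t(square E) = 4.0850, t(square D) = 3.7582.
Expected turns from square D to square A: 3.7582.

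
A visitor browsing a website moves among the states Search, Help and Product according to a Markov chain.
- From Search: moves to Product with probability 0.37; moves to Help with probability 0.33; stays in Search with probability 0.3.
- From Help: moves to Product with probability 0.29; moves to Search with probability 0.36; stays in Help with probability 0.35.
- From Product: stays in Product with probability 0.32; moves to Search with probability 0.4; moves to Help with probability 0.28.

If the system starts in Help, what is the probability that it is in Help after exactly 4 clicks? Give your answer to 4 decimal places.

0.3200

Propagate the distribution vector 4 clicks from Help.
After 0 clicks: (0.0000, 1.0000, 0.0000)
After 1 click: (0.3600, 0.3500, 0.2900)
After 2 clicks: (0.3500, 0.3225, 0.3275)
After 3 clicks: (0.3521, 0.3201, 0.3278)
After 4 clicks: (0.3520, 0.3200, 0.3280)
P(in Help after 4 clicks) = 0.3200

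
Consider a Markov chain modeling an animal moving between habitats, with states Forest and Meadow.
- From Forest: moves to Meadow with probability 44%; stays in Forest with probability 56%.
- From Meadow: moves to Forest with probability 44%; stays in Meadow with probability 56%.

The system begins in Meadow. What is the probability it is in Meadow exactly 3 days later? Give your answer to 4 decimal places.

0.5009

Propagate the distribution vector 3 days from Meadow.
After 0 days: (0.0000, 1.0000)
After 1 day: (0.4400, 0.5600)
After 2 days: (0.4928, 0.5072)
After 3 days: (0.4991, 0.5009)
P(in Meadow after 3 days) = 0.5009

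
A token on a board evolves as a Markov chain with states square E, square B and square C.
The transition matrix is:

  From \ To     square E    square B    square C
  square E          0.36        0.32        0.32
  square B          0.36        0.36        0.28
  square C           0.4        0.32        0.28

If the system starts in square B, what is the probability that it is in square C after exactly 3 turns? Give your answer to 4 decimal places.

0.2948

Propagate the distribution vector 3 turns from square B.
After 0 turns: (0.0000, 1.0000, 0.0000)
After 1 turn: (0.3600, 0.3600, 0.2800)
After 2 turns: (0.3712, 0.3344, 0.2944)
After 3 turns: (0.3718, 0.3334, 0.2948)
P(in square C after 3 turns) = 0.2948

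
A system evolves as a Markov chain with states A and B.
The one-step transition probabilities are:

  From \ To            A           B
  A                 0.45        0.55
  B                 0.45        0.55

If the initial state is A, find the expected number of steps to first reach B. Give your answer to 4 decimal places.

1.8182

Let t(s) be the expected number of steps to first reach B from state s, with t(B) = 0. Conditioning on the first step:
t(A) = 1 + 0.45·t(A)
Solving: t(A) = 1.8182.
Expected steps from A to B: 1.8182.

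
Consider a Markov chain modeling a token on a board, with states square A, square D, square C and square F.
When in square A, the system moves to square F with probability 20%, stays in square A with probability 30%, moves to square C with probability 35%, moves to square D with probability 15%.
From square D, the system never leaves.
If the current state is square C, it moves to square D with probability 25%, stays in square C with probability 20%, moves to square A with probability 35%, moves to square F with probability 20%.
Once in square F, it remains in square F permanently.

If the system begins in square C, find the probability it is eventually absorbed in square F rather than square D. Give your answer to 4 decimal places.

Let h(s) be the probability of absorption at square F starting from transient state s. Then h(square F) = 1 and h(square D) = 0. By first-step analysis:
h(square A) = 0.3·h(square A) + 0.15·0 + 0.35·h(square C) + 0.2·1
h(square C) = 0.35·h(square A) + 0.25·0 + 0.2·h(square C) + 0.2·1
Solving: h(square A) = 0.5257, h(square C) = 0.4800.
Starting from square C, the probability is 0.4800.

0.4800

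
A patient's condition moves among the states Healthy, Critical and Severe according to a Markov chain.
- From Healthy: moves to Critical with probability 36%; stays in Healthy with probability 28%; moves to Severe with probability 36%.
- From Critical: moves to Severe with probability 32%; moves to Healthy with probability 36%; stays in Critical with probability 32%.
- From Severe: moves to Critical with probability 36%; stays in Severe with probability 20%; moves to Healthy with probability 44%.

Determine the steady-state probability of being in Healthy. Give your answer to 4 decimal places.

0.3554

Let the stationary distribution be π with π = πP and π_1 + π_2 + π_3 = 1.
π_1 = 0.28·π_1 + 0.36·π_2 + 0.44·π_3
π_2 = 0.36·π_1 + 0.32·π_2 + 0.36·π_3
Solving with the normalization constraint gives π = (0.3554, 0.3462, 0.2984).
So the stationary probability of Healthy is 0.3554.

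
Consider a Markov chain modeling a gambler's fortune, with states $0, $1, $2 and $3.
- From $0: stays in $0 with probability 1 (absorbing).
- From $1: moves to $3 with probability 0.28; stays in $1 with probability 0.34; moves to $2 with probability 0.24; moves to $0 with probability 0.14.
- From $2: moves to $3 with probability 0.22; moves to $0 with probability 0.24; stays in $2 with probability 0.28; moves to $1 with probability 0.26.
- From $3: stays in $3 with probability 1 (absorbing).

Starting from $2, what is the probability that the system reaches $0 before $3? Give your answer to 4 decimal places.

Let h(s) be the probability of absorption at $0 starting from transient state s. Then h($0) = 1 and h($3) = 0. By first-step analysis:
h($1) = 0.14·1 + 0.34·h($1) + 0.24·h($2) + 0.28·0
h($2) = 0.24·1 + 0.26·h($1) + 0.28·h($2) + 0.22·0
Solving: h($1) = 0.3837, h($2) = 0.4719.
Starting from $2, the probability is 0.4719.

0.4719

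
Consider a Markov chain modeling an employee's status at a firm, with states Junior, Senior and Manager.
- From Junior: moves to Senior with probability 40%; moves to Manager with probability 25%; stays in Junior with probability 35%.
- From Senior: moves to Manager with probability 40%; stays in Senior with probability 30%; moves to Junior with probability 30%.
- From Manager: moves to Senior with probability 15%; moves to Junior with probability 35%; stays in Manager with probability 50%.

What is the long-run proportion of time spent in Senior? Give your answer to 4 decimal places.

Let the stationary distribution be π with π = πP and π_1 + π_2 + π_3 = 1.
π_1 = 0.35·π_1 + 0.3·π_2 + 0.35·π_3
π_2 = 0.4·π_1 + 0.3·π_2 + 0.15·π_3
Solving with the normalization constraint gives π = (0.3362, 0.2754, 0.3884).
So the stationary probability of Senior is 0.2754.

0.2754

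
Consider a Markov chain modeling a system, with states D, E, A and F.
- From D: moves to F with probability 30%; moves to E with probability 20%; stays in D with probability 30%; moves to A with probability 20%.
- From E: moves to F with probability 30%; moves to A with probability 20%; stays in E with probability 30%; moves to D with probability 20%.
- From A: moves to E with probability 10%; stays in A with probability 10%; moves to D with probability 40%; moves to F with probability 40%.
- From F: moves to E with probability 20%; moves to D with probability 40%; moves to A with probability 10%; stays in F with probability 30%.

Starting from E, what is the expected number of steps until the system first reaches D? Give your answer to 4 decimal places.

Let t(s) be the expected number of steps to first reach D from state s, with t(D) = 0. Conditioning on the first step:
t(E) = 1 + 0.3·t(E) + 0.2·t(A) + 0.3·t(F)
t(A) = 1 + 0.1·t(E) + 0.1·t(A) + 0.4·t(F)
t(F) = 1 + 0.2·t(E) + 0.1·t(A) + 0.3·t(F)
Solving: t(E) = 3.4049, t(A) = 2.7301, t(F) = 2.7914.
Expected steps from E to D: 3.4049.

3.4049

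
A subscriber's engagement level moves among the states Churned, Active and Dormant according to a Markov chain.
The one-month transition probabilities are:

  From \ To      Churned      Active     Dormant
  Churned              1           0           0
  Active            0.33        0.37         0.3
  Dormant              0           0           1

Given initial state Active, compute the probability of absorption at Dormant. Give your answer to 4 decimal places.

Let h(s) be the probability of absorption at Dormant starting from transient state s. Then h(Dormant) = 1 and h(Churned) = 0. By first-step analysis:
h(Active) = 0.33·0 + 0.37·h(Active) + 0.3·1
Solving: h(Active) = 0.4762.
Starting from Active, the probability is 0.4762.

0.4762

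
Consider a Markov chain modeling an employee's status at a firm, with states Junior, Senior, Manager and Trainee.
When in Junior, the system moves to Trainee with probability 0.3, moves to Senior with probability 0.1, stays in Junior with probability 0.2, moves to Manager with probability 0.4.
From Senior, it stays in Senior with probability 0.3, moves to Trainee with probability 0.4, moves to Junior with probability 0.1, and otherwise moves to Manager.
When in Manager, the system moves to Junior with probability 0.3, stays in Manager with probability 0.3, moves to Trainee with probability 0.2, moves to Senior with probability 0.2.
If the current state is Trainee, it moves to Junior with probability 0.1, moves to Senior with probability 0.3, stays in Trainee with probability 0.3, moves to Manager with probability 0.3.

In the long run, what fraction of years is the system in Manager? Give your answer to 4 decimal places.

0.2941

Let the stationary distribution be π with π = πP and π_1 + π_2 + π_3 + π_4 = 1.
π_1 = 0.2·π_1 + 0.1·π_2 + 0.3·π_3 + 0.1·π_4
π_2 = 0.1·π_1 + 0.3·π_2 + 0.2·π_3 + 0.3·π_4
π_3 = 0.4·π_1 + 0.2·π_2 + 0.3·π_3 + 0.3·π_4
Solving with the normalization constraint gives π = (0.1765, 0.2353, 0.2941, 0.2941).
So the stationary probability of Manager is 0.2941.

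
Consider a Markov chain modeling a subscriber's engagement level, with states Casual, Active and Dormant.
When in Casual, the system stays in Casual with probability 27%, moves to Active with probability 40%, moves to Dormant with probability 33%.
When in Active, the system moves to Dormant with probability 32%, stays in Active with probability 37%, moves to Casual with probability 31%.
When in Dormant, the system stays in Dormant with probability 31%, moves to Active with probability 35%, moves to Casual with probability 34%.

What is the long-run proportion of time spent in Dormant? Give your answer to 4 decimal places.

Let the stationary distribution be π with π = πP and π_1 + π_2 + π_3 = 1.
π_1 = 0.27·π_1 + 0.31·π_2 + 0.34·π_3
π_2 = 0.4·π_1 + 0.37·π_2 + 0.35·π_3
Solving with the normalization constraint gives π = (0.3073, 0.3728, 0.3199).
So the stationary probability of Dormant is 0.3199.

0.3199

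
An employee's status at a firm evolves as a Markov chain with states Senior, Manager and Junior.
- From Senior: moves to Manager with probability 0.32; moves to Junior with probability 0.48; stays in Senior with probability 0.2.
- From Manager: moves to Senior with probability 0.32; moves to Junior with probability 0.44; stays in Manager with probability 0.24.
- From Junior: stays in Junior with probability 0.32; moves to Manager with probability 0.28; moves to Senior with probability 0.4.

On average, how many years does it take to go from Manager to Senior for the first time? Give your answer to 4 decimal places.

2.8455

Let t(s) be the expected number of years to first reach Senior from state s, with t(Senior) = 0. Conditioning on the first year:
t(Manager) = 1 + 0.24·t(Manager) + 0.44·t(Junior)
t(Junior) = 1 + 0.28·t(Manager) + 0.32·t(Junior)
Solving: t(Manager) = 2.8455, t(Junior) = 2.6423.
Expected years from Manager to Senior: 2.8455.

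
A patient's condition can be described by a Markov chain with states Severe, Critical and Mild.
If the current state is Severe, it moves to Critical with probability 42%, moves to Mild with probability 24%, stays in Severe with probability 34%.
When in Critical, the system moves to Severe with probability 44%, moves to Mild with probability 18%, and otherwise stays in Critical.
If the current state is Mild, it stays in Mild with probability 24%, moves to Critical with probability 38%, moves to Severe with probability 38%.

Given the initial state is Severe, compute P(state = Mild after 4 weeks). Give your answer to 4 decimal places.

Propagate the distribution vector 4 weeks from Severe.
After 0 weeks: (1.0000, 0.0000, 0.0000)
After 1 week: (0.3400, 0.4200, 0.2400)
After 2 weeks: (0.3916, 0.3936, 0.2148)
After 3 weeks: (0.3880, 0.3957, 0.2164)
After 4 weeks: (0.3882, 0.3955, 0.2163)
P(in Mild after 4 weeks) = 0.2163

0.2163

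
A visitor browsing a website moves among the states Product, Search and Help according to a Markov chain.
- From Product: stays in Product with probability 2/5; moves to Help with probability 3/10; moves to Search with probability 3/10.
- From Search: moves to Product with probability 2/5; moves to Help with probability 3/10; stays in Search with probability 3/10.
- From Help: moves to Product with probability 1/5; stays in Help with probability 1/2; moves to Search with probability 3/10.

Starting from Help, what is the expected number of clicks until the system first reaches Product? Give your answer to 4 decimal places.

3.8462

Let t(s) be the expected number of clicks to first reach Product from state s, with t(Product) = 0. Conditioning on the first click:
t(Search) = 1 + 0.3·t(Search) + 0.3·t(Help)
t(Help) = 1 + 0.3·t(Search) + 0.5·t(Help)
Solving: t(Search) = 3.0769, t(Help) = 3.8462.
Expected clicks from Help to Product: 3.8462.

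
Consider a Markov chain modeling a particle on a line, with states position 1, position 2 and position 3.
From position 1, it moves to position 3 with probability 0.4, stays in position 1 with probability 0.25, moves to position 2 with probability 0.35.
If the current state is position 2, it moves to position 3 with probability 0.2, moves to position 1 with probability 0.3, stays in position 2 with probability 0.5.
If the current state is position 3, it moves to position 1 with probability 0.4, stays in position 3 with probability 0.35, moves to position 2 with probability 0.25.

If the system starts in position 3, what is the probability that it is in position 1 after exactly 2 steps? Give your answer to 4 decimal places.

0.3150

Sum over the intermediate state after 1 step:
P = P(position 3→position 1)·P(position 1→position 1) + P(position 3→position 2)·P(position 2→position 1) + P(position 3→position 3)·P(position 3→position 1)
  = 0.4×0.25 + 0.25×0.3 + 0.35×0.4
  = 0.1000 + 0.0750 + 0.1400 = 0.3150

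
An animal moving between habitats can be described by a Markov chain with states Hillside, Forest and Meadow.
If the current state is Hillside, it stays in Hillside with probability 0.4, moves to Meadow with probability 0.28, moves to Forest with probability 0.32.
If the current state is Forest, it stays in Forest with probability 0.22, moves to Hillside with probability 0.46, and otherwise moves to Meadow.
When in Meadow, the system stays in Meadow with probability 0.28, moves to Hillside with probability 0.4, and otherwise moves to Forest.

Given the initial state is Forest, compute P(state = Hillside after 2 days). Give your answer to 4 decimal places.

Sum over the intermediate state after 1 day:
P = P(Forest→Hillside)·P(Hillside→Hillside) + P(Forest→Forest)·P(Forest→Hillside) + P(Forest→Meadow)·P(Meadow→Hillside)
  = 0.46×0.4 + 0.22×0.46 + 0.32×0.4
  = 0.1840 + 0.1012 + 0.1280 = 0.4132

0.4132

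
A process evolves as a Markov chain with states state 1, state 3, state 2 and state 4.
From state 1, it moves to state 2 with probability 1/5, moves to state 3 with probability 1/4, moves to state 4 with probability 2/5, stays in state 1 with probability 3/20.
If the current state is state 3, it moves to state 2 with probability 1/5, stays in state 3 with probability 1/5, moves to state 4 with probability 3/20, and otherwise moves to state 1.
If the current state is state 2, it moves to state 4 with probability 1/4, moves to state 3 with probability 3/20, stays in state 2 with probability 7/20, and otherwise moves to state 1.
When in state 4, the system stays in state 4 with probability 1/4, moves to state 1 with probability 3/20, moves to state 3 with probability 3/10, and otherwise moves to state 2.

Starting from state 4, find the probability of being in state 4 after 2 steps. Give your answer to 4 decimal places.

Propagate the distribution vector 2 steps from state 4.
After 0 steps: (0.0000, 0.0000, 0.0000, 1.0000)
After 1 step: (0.1500, 0.3000, 0.3000, 0.2500)
After 2 steps: (0.2700, 0.2175, 0.2700, 0.2425)
P(in state 4 after 2 steps) = 0.2425

0.2425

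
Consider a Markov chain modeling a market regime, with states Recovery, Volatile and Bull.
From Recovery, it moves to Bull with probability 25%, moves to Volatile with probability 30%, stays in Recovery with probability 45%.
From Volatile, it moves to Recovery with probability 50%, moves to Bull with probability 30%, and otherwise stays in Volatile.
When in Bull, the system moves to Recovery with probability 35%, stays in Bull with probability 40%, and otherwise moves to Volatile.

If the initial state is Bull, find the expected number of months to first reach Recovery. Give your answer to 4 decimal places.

2.5926

Let t(s) be the expected number of months to first reach Recovery from state s, with t(Recovery) = 0. Conditioning on the first month:
t(Volatile) = 1 + 0.2·t(Volatile) + 0.3·t(Bull)
t(Bull) = 1 + 0.25·t(Volatile) + 0.4·t(Bull)
Solving: t(Volatile) = 2.2222, t(Bull) = 2.5926.
Expected months from Bull to Recovery: 2.5926.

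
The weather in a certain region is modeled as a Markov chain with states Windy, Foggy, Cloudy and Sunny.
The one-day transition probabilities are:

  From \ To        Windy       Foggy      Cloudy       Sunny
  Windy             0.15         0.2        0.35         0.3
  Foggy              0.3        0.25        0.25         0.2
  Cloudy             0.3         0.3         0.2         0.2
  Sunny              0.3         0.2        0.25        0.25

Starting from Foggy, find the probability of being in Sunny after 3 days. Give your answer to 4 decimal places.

0.2375

Propagate the distribution vector 3 days from Foggy.
After 0 days: (0.0000, 1.0000, 0.0000, 0.0000)
After 1 day: (0.3000, 0.2500, 0.2500, 0.2000)
After 2 days: (0.2550, 0.2375, 0.2675, 0.2400)
After 3 days: (0.2618, 0.2386, 0.2621, 0.2375)
P(in Sunny after 3 days) = 0.2375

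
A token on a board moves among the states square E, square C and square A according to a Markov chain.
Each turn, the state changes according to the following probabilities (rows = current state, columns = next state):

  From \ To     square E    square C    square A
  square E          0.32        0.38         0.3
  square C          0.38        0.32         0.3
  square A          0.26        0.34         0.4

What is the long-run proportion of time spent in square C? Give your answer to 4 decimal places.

0.3459

Let the stationary distribution be π with π = πP and π_1 + π_2 + π_3 = 1.
π_1 = 0.32·π_1 + 0.38·π_2 + 0.26·π_3
π_2 = 0.38·π_1 + 0.32·π_2 + 0.34·π_3
Solving with the normalization constraint gives π = (0.3208, 0.3459, 0.3333).
So the stationary probability of square C is 0.3459.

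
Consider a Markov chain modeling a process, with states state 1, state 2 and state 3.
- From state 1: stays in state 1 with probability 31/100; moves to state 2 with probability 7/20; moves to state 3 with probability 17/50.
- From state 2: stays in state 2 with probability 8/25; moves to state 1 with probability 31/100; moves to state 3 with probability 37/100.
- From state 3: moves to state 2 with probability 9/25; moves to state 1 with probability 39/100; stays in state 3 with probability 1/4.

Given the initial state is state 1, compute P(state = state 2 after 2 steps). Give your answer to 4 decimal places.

0.3429

Sum over the intermediate state after 1 step:
P = P(state 1→state 1)·P(state 1→state 2) + P(state 1→state 2)·P(state 2→state 2) + P(state 1→state 3)·P(state 3→state 2)
  = 0.31×0.35 + 0.35×0.32 + 0.34×0.36
  = 0.1085 + 0.1120 + 0.1224 = 0.3429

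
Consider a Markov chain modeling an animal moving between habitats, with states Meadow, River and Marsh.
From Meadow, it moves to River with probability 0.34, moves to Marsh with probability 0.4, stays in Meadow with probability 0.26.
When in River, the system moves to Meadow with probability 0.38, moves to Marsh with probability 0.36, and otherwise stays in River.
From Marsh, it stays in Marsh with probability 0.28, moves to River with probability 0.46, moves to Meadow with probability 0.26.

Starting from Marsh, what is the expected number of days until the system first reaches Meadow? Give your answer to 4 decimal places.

3.2680

Let t(s) be the expected number of days to first reach Meadow from state s, with t(Meadow) = 0. Conditioning on the first day:
t(River) = 1 + 0.26·t(River) + 0.36·t(Marsh)
t(Marsh) = 1 + 0.46·t(River) + 0.28·t(Marsh)
Solving: t(River) = 2.9412, t(Marsh) = 3.2680.
Expected days from Marsh to Meadow: 3.2680.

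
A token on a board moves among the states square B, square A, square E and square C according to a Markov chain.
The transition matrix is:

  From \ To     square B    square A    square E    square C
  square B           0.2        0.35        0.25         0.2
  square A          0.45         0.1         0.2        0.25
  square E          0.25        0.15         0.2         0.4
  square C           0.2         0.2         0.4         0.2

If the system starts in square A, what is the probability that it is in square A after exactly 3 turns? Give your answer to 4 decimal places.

0.1969

Propagate the distribution vector 3 turns from square A.
After 0 turns: (0.0000, 1.0000, 0.0000, 0.0000)
After 1 turn: (0.4500, 0.1000, 0.2000, 0.2500)
After 2 turns: (0.2350, 0.2475, 0.2725, 0.2450)
After 3 turns: (0.2755, 0.1969, 0.2608, 0.2669)
P(in square A after 3 turns) = 0.1969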